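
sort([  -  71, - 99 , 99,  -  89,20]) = [-99,-89,-71,  20, 99] 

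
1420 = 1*1420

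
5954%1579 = 1217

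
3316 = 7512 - 4196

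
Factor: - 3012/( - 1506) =2^1 = 2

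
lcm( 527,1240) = 21080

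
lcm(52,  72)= 936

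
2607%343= 206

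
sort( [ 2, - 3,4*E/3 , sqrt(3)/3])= [-3,sqrt (3)/3 , 2, 4*E/3] 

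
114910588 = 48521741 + 66388847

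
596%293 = 10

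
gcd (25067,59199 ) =7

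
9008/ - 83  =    -  9008/83 = -  108.53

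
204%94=16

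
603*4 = 2412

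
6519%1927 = 738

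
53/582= 53/582 = 0.09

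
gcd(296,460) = 4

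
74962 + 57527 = 132489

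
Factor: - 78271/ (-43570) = 2^( - 1)*5^( - 1)*29^1*2699^1*4357^( - 1 )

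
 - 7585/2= - 7585/2= -3792.50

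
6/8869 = 6/8869 = 0.00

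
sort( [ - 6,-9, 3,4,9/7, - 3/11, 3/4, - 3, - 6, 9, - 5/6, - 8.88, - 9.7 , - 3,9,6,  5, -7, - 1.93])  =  [ - 9.7,-9, - 8.88, - 7, - 6, - 6, - 3, - 3,- 1.93,-5/6,-3/11, 3/4,9/7,3,4,5 , 6, 9, 9]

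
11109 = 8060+3049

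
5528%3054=2474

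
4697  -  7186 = -2489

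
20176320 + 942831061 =963007381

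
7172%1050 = 872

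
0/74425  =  0= 0.00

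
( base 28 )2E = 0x46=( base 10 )70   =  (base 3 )2121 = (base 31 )28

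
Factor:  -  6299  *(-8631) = 3^2*7^1 * 137^1*6299^1 = 54366669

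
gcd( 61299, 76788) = 9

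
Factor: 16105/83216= 2^ ( - 4)*5^1*7^ ( - 1)*743^(  -  1)*3221^1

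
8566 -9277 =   -  711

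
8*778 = 6224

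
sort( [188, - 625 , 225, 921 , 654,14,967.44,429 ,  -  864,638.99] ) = [ - 864 ,- 625,14 , 188, 225, 429, 638.99 , 654,921,967.44]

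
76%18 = 4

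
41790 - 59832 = -18042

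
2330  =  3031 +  -701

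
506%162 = 20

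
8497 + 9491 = 17988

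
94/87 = 94/87  =  1.08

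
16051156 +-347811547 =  - 331760391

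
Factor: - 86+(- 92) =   -  178 = - 2^1* 89^1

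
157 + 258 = 415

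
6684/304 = 1671/76=21.99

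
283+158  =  441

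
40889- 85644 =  -44755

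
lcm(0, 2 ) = 0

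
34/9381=34/9381  =  0.00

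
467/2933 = 467/2933 = 0.16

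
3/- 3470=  - 3/3470= -0.00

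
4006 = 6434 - 2428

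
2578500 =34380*75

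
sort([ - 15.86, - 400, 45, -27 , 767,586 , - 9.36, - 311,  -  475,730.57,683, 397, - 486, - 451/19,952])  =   [ - 486, - 475, - 400, - 311 , - 27,- 451/19, - 15.86, - 9.36 , 45,397,  586,683, 730.57 , 767 , 952]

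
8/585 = 8/585 = 0.01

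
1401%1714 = 1401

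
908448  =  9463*96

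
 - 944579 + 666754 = -277825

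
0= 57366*0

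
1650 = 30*55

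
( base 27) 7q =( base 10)215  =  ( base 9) 258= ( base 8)327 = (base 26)87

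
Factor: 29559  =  3^1*59^1 * 167^1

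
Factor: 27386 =2^1 * 13693^1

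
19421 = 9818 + 9603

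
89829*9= 808461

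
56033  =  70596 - 14563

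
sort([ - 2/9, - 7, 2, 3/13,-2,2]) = [ - 7, - 2, - 2/9,3/13, 2, 2 ]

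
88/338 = 44/169 = 0.26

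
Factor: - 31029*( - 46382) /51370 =3^1 * 5^ (  -  1)*7^1 * 11^( - 1)*467^( -1)*3313^1*10343^1 = 719593539/25685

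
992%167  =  157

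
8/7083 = 8/7083 = 0.00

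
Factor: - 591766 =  - 2^1 * 7^1*43^1*983^1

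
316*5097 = 1610652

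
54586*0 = 0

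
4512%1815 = 882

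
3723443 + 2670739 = 6394182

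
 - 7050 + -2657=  - 9707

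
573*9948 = 5700204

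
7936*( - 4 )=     -  31744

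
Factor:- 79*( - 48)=3792 = 2^4*3^1*79^1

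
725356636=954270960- 228914324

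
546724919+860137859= 1406862778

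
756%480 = 276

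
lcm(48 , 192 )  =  192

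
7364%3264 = 836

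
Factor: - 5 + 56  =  3^1*17^1 =51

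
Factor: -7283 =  - 7283^1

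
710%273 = 164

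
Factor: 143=11^1*13^1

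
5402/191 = 5402/191 = 28.28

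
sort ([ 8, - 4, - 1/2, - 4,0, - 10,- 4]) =[-10, - 4, - 4 , - 4, - 1/2, 0 , 8]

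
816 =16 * 51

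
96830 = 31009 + 65821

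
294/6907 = 294/6907= 0.04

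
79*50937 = 4024023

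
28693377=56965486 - 28272109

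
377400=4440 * 85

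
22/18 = 1 + 2/9 = 1.22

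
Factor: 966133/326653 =7^2*227^(-1 )*1439^(-1)*19717^1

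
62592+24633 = 87225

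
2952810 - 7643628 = - 4690818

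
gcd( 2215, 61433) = 1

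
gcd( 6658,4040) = 2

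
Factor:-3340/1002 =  -10/3 = -  2^1*3^(  -  1 ) * 5^1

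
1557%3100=1557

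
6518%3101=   316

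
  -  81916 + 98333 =16417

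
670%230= 210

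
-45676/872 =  - 53 + 135/218 = - 52.38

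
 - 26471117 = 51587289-78058406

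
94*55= 5170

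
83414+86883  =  170297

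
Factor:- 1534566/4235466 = - 255761/705911 = - 11^1*113^( - 1)*6247^( - 1)*23251^1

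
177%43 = 5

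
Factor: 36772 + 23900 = 2^8*3^1*79^1 = 60672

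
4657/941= 4657/941 = 4.95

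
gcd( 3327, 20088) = 3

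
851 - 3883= -3032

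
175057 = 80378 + 94679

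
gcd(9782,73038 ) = 2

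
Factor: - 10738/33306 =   -  59/183 = - 3^(-1)*59^1*61^(-1 )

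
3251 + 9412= 12663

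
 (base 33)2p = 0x5B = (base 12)77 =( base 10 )91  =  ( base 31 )2t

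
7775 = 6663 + 1112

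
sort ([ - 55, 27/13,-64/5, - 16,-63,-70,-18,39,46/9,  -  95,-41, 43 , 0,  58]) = [-95, - 70, - 63 ,  -  55, - 41,-18, - 16,-64/5, 0, 27/13,46/9, 39, 43, 58]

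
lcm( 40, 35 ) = 280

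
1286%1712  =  1286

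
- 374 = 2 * ( - 187 )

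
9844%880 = 164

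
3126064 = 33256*94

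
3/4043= 3/4043 = 0.00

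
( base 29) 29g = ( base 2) 11110100111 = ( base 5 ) 30314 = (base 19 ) 582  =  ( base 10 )1959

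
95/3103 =95/3103 = 0.03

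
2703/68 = 39 + 3/4=39.75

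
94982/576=47491/288 = 164.90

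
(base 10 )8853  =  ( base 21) K1C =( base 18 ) 195f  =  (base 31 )96I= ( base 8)21225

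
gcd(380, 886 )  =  2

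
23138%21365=1773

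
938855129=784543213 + 154311916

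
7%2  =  1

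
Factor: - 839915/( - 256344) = 865/264 = 2^( - 3)*3^(  -  1)*5^1*11^(-1)*173^1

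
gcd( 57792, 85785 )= 903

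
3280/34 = 96 + 8/17 = 96.47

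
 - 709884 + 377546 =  - 332338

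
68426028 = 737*92844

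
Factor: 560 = 2^4*5^1*7^1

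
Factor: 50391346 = 2^1 * 2621^1*9613^1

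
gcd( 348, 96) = 12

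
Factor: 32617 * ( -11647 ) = -379890199 = - 13^2 * 19^1*193^1*613^1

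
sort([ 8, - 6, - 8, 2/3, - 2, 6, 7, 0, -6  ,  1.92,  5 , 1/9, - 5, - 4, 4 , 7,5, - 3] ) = [  -  8, - 6,-6, - 5,- 4, - 3, - 2, 0, 1/9, 2/3, 1.92,4, 5, 5, 6, 7 , 7,  8]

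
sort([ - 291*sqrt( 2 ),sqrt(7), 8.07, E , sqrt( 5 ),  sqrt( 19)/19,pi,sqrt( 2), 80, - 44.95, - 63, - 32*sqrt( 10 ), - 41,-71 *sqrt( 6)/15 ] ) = [ - 291 *sqrt (2), - 32*sqrt( 10), - 63, - 44.95, - 41, - 71*sqrt( 6 ) /15,sqrt( 19)/19, sqrt( 2), sqrt( 5), sqrt( 7 ) , E,  pi,  8.07,80 ] 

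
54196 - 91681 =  - 37485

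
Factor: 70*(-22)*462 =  - 711480 = -  2^3*3^1 * 5^1 * 7^2*11^2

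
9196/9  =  9196/9=1021.78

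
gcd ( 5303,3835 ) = 1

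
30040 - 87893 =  - 57853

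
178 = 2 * 89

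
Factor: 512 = 2^9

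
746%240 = 26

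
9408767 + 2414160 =11822927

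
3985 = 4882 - 897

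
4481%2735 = 1746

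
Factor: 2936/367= 2^3 = 8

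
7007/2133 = 3 + 608/2133 = 3.29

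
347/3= 115 + 2/3 =115.67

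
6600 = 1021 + 5579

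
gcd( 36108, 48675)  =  177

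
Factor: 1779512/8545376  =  2^( - 2)*43^1*739^1*38149^(  -  1 ) = 31777/152596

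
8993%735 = 173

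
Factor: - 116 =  - 2^2*29^1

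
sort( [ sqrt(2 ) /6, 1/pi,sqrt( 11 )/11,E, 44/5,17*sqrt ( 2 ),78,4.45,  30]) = [sqrt(2)/6,sqrt( 11)/11,1/pi,E,4.45,44/5,17*sqrt( 2),30, 78 ]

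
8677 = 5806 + 2871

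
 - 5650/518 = -11 + 24/259= -  10.91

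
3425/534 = 6 + 221/534 =6.41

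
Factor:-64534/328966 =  - 41/209 = - 11^( - 1) *19^( - 1 ) * 41^1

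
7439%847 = 663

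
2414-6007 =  - 3593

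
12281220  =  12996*945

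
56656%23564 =9528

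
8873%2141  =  309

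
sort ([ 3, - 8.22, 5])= [ - 8.22, 3, 5 ] 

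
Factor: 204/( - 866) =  - 2^1*3^1 * 17^1* 433^ ( - 1 ) = - 102/433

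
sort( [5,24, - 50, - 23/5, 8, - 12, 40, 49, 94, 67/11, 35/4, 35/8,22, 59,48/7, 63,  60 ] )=[-50, - 12, - 23/5, 35/8, 5, 67/11,48/7, 8,35/4,22,24, 40, 49,59,60, 63,94] 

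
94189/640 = 94189/640= 147.17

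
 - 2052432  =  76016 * ( -27)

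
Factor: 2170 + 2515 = 5^1*937^1 = 4685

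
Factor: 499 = 499^1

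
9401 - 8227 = 1174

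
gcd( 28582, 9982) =62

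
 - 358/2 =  - 179  =  - 179.00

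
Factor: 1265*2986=3777290 = 2^1*5^1*11^1*23^1*1493^1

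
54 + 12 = 66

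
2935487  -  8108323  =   - 5172836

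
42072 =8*5259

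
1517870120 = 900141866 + 617728254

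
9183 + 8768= 17951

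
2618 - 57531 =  - 54913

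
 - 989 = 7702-8691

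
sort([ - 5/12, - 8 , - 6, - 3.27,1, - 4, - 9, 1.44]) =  [ - 9, - 8,  -  6, - 4, - 3.27, - 5/12,1, 1.44 ] 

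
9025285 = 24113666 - 15088381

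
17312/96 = 541/3 = 180.33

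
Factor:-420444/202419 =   -  916/441=   - 2^2*3^( - 2)*7^(-2 )*229^1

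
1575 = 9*175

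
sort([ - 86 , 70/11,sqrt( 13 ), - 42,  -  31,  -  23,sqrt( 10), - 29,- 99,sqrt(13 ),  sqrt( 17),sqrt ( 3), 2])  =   [ - 99,  -  86, - 42,-31,  -  29,-23,sqrt(3) , 2 , sqrt( 10),sqrt( 13 ),sqrt( 13),sqrt( 17),  70/11 ]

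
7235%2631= 1973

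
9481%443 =178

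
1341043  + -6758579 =  -  5417536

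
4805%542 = 469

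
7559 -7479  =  80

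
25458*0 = 0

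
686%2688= 686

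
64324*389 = 25022036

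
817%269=10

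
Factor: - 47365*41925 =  - 1985777625= - 3^1*5^3*13^1*43^1 * 9473^1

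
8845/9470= 1769/1894  =  0.93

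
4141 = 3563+578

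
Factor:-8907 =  - 3^1 * 2969^1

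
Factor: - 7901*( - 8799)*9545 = 663576980955 = 3^1  *  5^1*7^1*23^1*83^1*419^1*7901^1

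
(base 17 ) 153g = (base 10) 6425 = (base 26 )9D3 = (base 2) 1100100011001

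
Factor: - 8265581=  -283^1*29207^1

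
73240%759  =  376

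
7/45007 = 7/45007 = 0.00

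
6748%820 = 188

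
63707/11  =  63707/11= 5791.55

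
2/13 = 2/13 = 0.15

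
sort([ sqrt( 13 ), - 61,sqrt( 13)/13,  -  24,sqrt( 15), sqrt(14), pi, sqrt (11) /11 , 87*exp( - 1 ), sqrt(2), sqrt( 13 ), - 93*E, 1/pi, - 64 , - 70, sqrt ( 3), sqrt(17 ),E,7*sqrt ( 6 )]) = [-93*E, - 70 , - 64, - 61, - 24,sqrt(13 ) /13, sqrt(11 ) /11 , 1/pi, sqrt( 2),sqrt( 3),  E, pi,sqrt(13), sqrt( 13 ),sqrt( 14 ),sqrt(15)  ,  sqrt(17 ), 7*sqrt ( 6 ), 87*exp( - 1)]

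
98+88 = 186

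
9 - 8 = 1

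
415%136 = 7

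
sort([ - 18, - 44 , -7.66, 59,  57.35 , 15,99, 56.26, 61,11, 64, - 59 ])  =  [-59,-44, - 18,  -  7.66, 11, 15, 56.26, 57.35, 59, 61, 64, 99 ]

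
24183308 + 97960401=122143709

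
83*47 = 3901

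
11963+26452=38415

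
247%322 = 247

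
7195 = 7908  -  713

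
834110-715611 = 118499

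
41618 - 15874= 25744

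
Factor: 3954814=2^1*1977407^1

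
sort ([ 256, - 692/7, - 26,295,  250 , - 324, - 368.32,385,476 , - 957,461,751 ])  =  [ - 957, - 368.32, - 324, - 692/7,  -  26, 250,256,295,385, 461,476,751 ]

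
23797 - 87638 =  - 63841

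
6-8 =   -  2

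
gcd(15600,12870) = 390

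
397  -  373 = 24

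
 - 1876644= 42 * ( - 44682)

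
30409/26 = 1169 + 15/26 = 1169.58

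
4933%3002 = 1931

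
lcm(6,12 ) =12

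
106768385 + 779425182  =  886193567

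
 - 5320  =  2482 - 7802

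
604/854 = 302/427  =  0.71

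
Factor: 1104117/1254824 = 2^( - 3)* 3^1*7^3*29^1*37^1*101^(-1)*1553^(  -  1) 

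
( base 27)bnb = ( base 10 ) 8651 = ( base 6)104015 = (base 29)A89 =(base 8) 20713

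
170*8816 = 1498720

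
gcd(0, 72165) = 72165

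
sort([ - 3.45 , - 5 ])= [- 5, - 3.45]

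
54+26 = 80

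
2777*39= 108303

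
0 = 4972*0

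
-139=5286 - 5425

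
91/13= 7  =  7.00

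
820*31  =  25420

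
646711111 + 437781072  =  1084492183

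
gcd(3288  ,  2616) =24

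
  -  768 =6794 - 7562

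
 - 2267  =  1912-4179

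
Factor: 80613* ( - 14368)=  - 2^5 * 3^2 * 13^2*53^1*449^1 = -  1158247584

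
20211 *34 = 687174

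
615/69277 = 615/69277 = 0.01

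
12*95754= 1149048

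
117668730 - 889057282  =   - 771388552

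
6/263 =6/263 = 0.02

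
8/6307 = 8/6307 =0.00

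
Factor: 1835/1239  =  3^( - 1)*5^1*7^( - 1)* 59^( - 1) * 367^1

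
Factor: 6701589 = 3^3*47^1*5281^1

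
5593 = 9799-4206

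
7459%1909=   1732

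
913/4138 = 913/4138 = 0.22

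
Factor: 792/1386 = 4/7 = 2^2*7^( - 1 ) 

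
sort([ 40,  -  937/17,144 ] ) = [- 937/17, 40, 144 ] 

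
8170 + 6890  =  15060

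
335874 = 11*30534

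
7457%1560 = 1217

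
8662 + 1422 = 10084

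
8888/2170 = 4444/1085= 4.10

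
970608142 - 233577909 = 737030233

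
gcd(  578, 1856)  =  2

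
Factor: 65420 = 2^2*5^1*3271^1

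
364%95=79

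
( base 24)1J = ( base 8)53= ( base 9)47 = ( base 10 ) 43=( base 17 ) 29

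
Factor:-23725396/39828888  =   - 5931349/9957222  =  -  2^( - 1) * 3^( - 3 ) *11^(-1 )* 16763^( - 1) * 5931349^1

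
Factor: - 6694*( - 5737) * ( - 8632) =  - 331498822096=- 2^4*13^1 * 83^1 * 3347^1*5737^1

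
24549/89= 275 +74/89 = 275.83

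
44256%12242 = 7530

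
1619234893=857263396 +761971497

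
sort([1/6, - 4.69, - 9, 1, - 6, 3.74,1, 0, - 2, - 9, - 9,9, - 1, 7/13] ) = [ -9, - 9,  -  9, - 6, - 4.69, - 2, - 1,0, 1/6,7/13, 1,  1,  3.74, 9]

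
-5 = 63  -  68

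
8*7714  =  61712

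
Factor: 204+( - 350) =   -  2^1*73^1 = -  146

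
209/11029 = 209/11029 = 0.02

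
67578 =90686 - 23108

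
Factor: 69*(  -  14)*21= - 20286 = -2^1 * 3^2 * 7^2 * 23^1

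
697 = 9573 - 8876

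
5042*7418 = 37401556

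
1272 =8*159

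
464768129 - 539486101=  - 74717972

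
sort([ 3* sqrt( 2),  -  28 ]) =[ - 28,3*sqrt( 2) ] 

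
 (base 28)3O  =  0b1101100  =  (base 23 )4g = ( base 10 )108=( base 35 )33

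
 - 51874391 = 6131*(- 8461 ) 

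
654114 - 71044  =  583070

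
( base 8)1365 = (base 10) 757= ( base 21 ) 1f1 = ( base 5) 11012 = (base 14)3c1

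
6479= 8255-1776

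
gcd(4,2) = 2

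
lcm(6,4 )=12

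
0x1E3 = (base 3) 122220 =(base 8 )743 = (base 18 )18f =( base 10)483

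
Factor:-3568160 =-2^5 * 5^1*29^1 * 769^1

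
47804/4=11951 = 11951.00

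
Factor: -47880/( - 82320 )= 57/98 =2^ ( - 1 )*3^1*7^( - 2)*19^1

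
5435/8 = 679 + 3/8= 679.38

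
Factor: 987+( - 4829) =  - 2^1*17^1*113^1 = -  3842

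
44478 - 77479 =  - 33001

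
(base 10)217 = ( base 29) 7e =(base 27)81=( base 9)261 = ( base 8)331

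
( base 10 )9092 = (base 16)2384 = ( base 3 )110110202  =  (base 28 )BGK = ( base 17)1e7e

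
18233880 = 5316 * 3430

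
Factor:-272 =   -  2^4 * 17^1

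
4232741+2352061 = 6584802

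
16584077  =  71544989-54960912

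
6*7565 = 45390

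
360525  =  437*825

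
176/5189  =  176/5189 = 0.03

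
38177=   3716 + 34461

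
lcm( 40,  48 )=240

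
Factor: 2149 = 7^1 *307^1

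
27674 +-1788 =25886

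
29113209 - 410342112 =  - 381228903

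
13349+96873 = 110222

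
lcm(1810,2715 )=5430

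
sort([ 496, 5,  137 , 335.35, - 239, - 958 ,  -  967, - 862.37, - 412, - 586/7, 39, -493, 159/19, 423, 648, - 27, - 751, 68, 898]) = [ - 967, - 958, - 862.37, - 751, - 493 , - 412,-239,  -  586/7, - 27, 5,159/19, 39,68,137,  335.35,423, 496, 648,898 ]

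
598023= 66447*9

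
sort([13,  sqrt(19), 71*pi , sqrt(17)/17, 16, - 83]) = [ - 83,sqrt(17)/17,sqrt( 19), 13,16,71*pi]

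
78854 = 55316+23538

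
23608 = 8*2951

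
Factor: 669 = 3^1*223^1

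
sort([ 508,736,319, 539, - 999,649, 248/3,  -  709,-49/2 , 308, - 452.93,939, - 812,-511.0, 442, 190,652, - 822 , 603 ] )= [ -999, - 822, - 812 , - 709, - 511.0, - 452.93, -49/2,248/3,190,308,319, 442,508, 539,603,649,652,736,939]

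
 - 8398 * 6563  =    -  55116074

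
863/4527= 863/4527 = 0.19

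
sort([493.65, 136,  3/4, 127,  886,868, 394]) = [ 3/4 , 127, 136,394, 493.65, 868,886 ]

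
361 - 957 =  - 596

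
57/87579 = 19/29193=0.00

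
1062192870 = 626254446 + 435938424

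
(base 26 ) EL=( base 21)I7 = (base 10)385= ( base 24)g1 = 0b110000001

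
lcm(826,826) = 826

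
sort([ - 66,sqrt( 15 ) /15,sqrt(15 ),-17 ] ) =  [ - 66, - 17,sqrt( 15 )/15, sqrt( 15 ) ] 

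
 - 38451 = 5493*( - 7 )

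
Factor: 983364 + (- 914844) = 68520 = 2^3 * 3^1*5^1*571^1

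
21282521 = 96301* 221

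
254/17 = 254/17 = 14.94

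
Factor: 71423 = 11^1 * 43^1 * 151^1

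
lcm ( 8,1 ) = 8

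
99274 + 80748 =180022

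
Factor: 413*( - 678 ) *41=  - 2^1*3^1 *7^1* 41^1 *59^1*113^1 = - 11480574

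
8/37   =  8/37 =0.22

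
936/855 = 1 + 9/95 = 1.09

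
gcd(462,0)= 462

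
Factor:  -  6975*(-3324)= 2^2*3^3 * 5^2*31^1 * 277^1 =23184900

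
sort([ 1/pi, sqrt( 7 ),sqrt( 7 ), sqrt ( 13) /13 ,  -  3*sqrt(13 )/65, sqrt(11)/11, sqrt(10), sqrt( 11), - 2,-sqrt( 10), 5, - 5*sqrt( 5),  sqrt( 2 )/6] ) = [ - 5*sqrt (5), - sqrt(10 ), - 2,-3*sqrt(13) /65, sqrt( 2)/6, sqrt(13 ) /13 , sqrt( 11) /11, 1/pi, sqrt(7), sqrt (7 ), sqrt(  10), sqrt (11), 5 ] 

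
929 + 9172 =10101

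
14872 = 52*286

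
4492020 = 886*5070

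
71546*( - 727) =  - 52013942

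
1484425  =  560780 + 923645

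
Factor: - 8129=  - 11^1  *739^1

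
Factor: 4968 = 2^3 * 3^3 * 23^1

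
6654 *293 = 1949622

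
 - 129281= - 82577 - 46704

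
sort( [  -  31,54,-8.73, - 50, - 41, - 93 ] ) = [ - 93, - 50, - 41, - 31, - 8.73,54]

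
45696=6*7616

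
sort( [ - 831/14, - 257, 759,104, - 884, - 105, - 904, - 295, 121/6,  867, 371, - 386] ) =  [ - 904, -884, - 386,- 295, - 257, - 105,  -  831/14,121/6,104, 371, 759, 867]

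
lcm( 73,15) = 1095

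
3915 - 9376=-5461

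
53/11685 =53/11685= 0.00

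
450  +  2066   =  2516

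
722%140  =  22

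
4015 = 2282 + 1733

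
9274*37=343138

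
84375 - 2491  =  81884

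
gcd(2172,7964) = 724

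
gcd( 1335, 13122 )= 3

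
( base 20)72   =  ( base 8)216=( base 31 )4i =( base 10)142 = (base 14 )A2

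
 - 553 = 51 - 604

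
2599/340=2599/340 = 7.64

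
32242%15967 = 308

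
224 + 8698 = 8922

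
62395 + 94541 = 156936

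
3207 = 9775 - 6568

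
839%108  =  83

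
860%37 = 9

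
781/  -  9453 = -781/9453 = - 0.08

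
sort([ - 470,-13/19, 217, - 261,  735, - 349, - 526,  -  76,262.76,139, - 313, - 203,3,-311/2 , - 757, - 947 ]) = [ - 947, - 757, - 526, - 470,  -  349, - 313 ,-261, -203, - 311/2, - 76, - 13/19, 3 , 139,217,262.76 , 735 ] 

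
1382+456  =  1838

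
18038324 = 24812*727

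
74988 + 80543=155531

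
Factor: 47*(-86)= -2^1*43^1 * 47^1 = - 4042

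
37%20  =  17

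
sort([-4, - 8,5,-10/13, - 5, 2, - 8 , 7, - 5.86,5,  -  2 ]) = [ - 8, - 8 , - 5.86, - 5, - 4 , - 2, - 10/13,2,5, 5,7] 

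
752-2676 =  - 1924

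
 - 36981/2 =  - 36981/2 = - 18490.50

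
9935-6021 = 3914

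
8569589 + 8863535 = 17433124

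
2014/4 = 503+1/2 = 503.50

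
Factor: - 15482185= -5^1*3096437^1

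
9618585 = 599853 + 9018732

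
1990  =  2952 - 962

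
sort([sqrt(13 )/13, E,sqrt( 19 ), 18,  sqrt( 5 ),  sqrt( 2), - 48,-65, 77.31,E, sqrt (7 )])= [ - 65, - 48, sqrt (13)/13, sqrt(  2),sqrt( 5),sqrt( 7 ),E,E,sqrt(19),18, 77.31]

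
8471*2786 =23600206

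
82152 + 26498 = 108650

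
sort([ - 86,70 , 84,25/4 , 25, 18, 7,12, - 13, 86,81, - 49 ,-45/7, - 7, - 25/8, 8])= [-86, - 49, - 13, - 7,  -  45/7, - 25/8 , 25/4, 7, 8,  12, 18,25,70, 81,84 , 86 ] 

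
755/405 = 1 + 70/81= 1.86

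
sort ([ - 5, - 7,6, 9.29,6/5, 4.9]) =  [ - 7,-5,  6/5, 4.9,6,9.29 ] 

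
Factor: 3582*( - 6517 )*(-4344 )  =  2^4 * 3^3*7^3*19^1*181^1 * 199^1 = 101405875536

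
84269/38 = 2217+23/38 = 2217.61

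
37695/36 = 1047 + 1/12  =  1047.08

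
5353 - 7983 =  - 2630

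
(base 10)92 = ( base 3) 10102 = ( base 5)332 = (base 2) 1011100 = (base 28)38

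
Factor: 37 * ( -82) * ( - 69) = 209346=2^1*3^1*23^1*37^1*41^1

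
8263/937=8  +  767/937 = 8.82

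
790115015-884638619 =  - 94523604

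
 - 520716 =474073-994789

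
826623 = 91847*9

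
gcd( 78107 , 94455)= 1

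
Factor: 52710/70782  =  5^1*7^1*47^( - 1) =35/47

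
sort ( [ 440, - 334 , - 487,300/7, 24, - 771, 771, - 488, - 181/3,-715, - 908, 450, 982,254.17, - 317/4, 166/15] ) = [ - 908,-771, - 715, - 488,-487, - 334,  -  317/4, - 181/3, 166/15, 24, 300/7, 254.17, 440,450, 771,982 ]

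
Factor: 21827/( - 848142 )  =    -  2^( - 1)*3^( - 2 )*13^1*23^1*73^1*47119^( - 1 ) 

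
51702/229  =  51702/229 = 225.77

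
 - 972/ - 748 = 243/187 = 1.30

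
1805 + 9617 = 11422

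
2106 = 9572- 7466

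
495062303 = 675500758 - 180438455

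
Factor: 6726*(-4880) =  - 2^5*3^1*5^1 * 19^1*59^1*61^1 = -  32822880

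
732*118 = 86376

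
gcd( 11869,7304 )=913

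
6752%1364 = 1296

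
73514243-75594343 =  - 2080100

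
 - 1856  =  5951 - 7807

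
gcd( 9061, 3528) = 1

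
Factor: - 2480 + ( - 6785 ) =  - 5^1*17^1*109^1 = - 9265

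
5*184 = 920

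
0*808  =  0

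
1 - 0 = 1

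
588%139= 32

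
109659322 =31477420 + 78181902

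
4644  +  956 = 5600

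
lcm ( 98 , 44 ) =2156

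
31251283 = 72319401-41068118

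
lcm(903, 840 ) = 36120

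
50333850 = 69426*725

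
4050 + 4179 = 8229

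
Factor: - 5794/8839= - 2^1*2897^1*8839^( -1 )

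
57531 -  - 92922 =150453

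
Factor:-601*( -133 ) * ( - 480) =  - 38367840 = -2^5*3^1*5^1*7^1*19^1*601^1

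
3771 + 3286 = 7057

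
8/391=8/391 = 0.02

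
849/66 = 283/22 =12.86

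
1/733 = 1/733 = 0.00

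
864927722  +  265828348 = 1130756070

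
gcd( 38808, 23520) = 1176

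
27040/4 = 6760 = 6760.00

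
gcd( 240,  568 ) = 8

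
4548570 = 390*11663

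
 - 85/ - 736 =85/736 = 0.12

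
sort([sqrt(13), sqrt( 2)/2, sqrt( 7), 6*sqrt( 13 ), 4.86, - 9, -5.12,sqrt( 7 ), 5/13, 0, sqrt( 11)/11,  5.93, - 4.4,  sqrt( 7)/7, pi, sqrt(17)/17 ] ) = [ - 9, - 5.12, - 4.4, 0, sqrt( 17)/17 , sqrt( 11 )/11,sqrt( 7)/7  ,  5/13,sqrt( 2)/2, sqrt(7), sqrt( 7 ), pi,sqrt(13 ), 4.86, 5.93, 6*sqrt( 13 ) ] 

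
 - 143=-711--568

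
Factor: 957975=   3^1*5^2*53^1*241^1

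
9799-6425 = 3374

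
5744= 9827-4083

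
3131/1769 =3131/1769 = 1.77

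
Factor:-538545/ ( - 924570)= 35903/61638 = 2^ ( - 1)*3^(  -  1)*7^1*23^1*223^1*10273^(  -  1) 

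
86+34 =120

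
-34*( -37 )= 1258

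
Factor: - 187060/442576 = -2^( -2 )*5^1*47^1*139^ (-1) = - 235/556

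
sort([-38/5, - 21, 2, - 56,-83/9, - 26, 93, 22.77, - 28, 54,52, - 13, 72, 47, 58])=[ - 56, - 28, - 26, - 21, - 13, - 83/9, - 38/5, 2 , 22.77, 47, 52,54, 58, 72, 93] 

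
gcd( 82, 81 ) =1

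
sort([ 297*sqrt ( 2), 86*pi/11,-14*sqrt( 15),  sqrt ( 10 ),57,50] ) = [-14 *sqrt( 15 ),sqrt(10), 86*pi/11 , 50, 57, 297*sqrt ( 2) ] 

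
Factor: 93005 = 5^1*11^1 *19^1 * 89^1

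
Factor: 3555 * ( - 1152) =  - 4095360 = - 2^7*3^4*5^1 * 79^1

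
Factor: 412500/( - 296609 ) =-2^2*3^1*5^5 * 11^1*19^( - 1)*67^( - 1)*233^(-1 ) 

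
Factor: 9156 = 2^2 * 3^1*7^1 * 109^1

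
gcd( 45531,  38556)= 9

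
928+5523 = 6451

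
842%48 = 26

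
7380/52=1845/13 = 141.92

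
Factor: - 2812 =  - 2^2*19^1*37^1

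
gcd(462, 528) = 66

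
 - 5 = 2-7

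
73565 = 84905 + - 11340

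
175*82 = 14350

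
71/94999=71/94999 = 0.00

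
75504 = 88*858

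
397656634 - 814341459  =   - 416684825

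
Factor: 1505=5^1*7^1 *43^1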